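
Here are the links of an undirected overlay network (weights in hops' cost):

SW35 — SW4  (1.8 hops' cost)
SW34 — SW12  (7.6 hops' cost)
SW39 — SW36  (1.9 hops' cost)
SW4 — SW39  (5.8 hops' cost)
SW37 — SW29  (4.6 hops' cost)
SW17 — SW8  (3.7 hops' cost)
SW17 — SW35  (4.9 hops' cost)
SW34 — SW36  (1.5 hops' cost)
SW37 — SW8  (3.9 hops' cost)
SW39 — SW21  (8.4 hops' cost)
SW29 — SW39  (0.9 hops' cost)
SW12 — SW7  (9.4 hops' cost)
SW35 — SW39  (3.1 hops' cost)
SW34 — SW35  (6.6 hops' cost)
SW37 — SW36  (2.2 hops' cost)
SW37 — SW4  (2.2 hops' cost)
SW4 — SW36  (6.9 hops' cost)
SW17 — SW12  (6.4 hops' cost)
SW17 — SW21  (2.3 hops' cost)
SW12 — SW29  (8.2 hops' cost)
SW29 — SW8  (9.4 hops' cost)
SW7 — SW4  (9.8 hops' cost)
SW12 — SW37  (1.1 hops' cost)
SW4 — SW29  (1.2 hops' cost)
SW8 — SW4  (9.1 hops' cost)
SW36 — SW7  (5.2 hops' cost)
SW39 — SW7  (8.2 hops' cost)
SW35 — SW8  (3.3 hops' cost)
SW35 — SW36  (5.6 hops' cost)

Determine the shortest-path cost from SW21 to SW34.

11.8 hops' cost

Enumerating some paths:
SW21 → SW17 → SW12 → SW37 → SW36 → SW34: 2.3+6.4+1.1+2.2+1.5 = 13.5
SW21 → SW39 → SW36 → SW34: 8.4+1.9+1.5 = 11.8
The minimum is 11.8 hops' cost via SW21 → SW39 → SW36 → SW34.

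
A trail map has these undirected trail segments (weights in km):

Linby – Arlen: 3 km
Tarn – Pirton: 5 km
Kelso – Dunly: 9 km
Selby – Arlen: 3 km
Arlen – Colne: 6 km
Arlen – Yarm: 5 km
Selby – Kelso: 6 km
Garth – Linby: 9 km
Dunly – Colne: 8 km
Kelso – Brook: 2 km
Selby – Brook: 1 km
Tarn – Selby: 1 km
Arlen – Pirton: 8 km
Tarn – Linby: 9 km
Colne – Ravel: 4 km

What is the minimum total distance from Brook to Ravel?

14 km

Running Dijkstra from Brook:
Brook: 0
Selby: 1  (via Brook)
Kelso: 2  (via Brook)
Tarn: 2  (via Selby)
Arlen: 4  (via Selby)
Linby: 7  (via Arlen)
Pirton: 7  (via Tarn)
Yarm: 9  (via Arlen)
Colne: 10  (via Arlen)
Dunly: 11  (via Kelso)
Ravel: 14  (via Colne)
Shortest route: Brook–Selby–Arlen–Colne–Ravel = 14 km.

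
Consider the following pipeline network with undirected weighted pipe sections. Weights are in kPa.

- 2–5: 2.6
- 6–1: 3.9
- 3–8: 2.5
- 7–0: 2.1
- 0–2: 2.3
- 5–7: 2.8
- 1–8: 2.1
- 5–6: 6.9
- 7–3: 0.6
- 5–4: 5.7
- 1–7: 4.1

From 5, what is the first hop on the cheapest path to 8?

Compare a few routes:
5–7–1–8: 2.8+4.1+2.1 = 9
5–7–3–8: 2.8+0.6+2.5 = 5.9
5–2–0–7–3–8: 2.6+2.3+2.1+0.6+2.5 = 10.1
Cheapest is 5–7–3–8 at 5.9 kPa.
So from 5 the first move is to 7.

7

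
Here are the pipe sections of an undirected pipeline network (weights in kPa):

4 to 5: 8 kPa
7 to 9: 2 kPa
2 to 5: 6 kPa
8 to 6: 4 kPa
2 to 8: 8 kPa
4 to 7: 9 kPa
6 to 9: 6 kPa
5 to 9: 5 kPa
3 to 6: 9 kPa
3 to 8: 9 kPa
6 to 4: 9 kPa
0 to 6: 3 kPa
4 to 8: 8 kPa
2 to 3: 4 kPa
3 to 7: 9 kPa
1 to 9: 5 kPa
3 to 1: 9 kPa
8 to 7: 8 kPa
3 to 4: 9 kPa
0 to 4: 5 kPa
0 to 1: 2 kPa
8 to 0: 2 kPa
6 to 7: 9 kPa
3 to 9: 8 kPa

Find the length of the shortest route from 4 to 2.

Candidate routes:
4 → 5 → 2: 8+6 = 14
4 → 3 → 2: 9+4 = 13
4 → 0 → 8 → 2: 5+2+8 = 15
Cheapest is 4 → 3 → 2 at 13 kPa.

13 kPa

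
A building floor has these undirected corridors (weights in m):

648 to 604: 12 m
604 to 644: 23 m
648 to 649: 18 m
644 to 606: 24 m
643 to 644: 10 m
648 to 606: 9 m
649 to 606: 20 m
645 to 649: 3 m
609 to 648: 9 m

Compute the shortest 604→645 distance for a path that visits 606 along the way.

Best 604 to 606: 604–648–606 costing 21
Best 606 to 645: 606–649–645 costing 23
Total via 606: 21 + 23 = 44 m.

44 m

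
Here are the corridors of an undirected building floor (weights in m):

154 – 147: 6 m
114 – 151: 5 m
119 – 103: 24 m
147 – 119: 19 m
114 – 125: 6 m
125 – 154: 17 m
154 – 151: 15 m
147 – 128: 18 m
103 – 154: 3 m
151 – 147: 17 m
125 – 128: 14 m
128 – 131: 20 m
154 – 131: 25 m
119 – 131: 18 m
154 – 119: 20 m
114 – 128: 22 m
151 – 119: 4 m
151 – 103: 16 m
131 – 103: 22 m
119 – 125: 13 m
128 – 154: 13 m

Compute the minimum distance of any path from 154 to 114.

20 m

Shortest distances from 154:
154: 0
103: 3  (via 154)
147: 6  (via 154)
128: 13  (via 154)
151: 15  (via 154)
125: 17  (via 154)
119: 19  (via 151)
114: 20  (via 151)
Shortest route: 154 → 151 → 114 = 20 m.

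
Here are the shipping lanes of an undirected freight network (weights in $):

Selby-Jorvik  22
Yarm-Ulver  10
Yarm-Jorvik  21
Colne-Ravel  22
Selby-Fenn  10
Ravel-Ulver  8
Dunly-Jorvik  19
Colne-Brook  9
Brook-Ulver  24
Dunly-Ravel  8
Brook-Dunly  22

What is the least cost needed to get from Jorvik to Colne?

$49

Shortest distances from Jorvik:
Jorvik: 0
Dunly: 19  (via Jorvik)
Yarm: 21  (via Jorvik)
Selby: 22  (via Jorvik)
Ravel: 27  (via Dunly)
Ulver: 31  (via Yarm)
Fenn: 32  (via Selby)
Brook: 41  (via Dunly)
Colne: 49  (via Ravel)
Shortest route: Jorvik–Dunly–Ravel–Colne = $49.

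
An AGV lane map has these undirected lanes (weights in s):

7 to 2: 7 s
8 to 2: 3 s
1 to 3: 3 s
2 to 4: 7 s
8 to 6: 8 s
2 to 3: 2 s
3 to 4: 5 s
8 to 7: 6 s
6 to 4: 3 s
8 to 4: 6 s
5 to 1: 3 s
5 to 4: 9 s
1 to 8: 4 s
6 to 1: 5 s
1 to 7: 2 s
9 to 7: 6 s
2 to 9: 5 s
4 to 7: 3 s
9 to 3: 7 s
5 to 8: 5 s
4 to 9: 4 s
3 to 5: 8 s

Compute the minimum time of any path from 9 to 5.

Settle nodes by increasing distance from 9:
9: 0
4: 4  (via 9)
2: 5  (via 9)
7: 6  (via 9)
3: 7  (via 9)
6: 7  (via 4)
1: 8  (via 7)
8: 8  (via 2)
5: 11  (via 1)
Shortest route: 9–7–1–5 = 11 s.

11 s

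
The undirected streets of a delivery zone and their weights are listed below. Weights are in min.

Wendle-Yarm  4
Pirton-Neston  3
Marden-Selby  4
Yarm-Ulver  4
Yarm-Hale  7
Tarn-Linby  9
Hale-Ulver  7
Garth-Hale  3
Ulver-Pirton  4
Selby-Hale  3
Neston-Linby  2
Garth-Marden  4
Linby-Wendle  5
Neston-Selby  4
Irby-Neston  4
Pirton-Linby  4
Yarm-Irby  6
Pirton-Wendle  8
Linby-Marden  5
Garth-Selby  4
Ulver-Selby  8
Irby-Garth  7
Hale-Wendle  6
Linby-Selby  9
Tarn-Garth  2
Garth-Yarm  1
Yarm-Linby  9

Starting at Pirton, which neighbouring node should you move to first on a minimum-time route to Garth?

Compare a few routes:
Pirton → Neston → Selby → Garth: 3+4+4 = 11
Pirton → Ulver → Yarm → Garth: 4+4+1 = 9
Cheapest is Pirton → Ulver → Yarm → Garth at 9 min.
So from Pirton the first move is to Ulver.

Ulver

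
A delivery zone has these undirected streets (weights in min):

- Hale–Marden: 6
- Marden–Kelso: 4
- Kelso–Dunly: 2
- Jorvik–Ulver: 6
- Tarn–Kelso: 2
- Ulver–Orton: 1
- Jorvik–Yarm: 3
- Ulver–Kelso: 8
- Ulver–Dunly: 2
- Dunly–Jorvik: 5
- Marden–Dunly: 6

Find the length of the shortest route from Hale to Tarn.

Candidate routes:
Hale - Marden - Dunly - Kelso - Tarn: 6+6+2+2 = 16
Hale - Marden - Kelso - Tarn: 6+4+2 = 12
The minimum is 12 min via Hale - Marden - Kelso - Tarn.

12 min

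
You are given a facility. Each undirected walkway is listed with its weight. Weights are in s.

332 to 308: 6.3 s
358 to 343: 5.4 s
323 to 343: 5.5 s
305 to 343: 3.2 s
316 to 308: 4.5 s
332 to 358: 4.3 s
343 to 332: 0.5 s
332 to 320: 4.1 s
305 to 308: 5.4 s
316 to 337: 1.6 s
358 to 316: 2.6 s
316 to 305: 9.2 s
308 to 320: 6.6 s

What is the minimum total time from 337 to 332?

Shortest distances from 337:
337: 0
316: 1.6  (via 337)
358: 4.2  (via 316)
308: 6.1  (via 316)
332: 8.5  (via 358)
Shortest route: 337 → 316 → 358 → 332 = 8.5 s.

8.5 s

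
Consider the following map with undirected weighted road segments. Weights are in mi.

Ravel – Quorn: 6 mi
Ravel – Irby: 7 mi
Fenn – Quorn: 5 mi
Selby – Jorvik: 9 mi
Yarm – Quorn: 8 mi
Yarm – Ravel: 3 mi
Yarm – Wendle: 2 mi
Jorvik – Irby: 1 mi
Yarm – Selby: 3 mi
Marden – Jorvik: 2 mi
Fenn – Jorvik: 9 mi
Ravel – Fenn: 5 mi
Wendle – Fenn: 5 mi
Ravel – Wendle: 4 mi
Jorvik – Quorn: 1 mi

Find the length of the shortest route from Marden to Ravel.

9 mi

Running Dijkstra from Marden:
Marden: 0
Jorvik: 2  (via Marden)
Quorn: 3  (via Jorvik)
Irby: 3  (via Jorvik)
Fenn: 8  (via Quorn)
Ravel: 9  (via Quorn)
Shortest route: Marden–Jorvik–Quorn–Ravel = 9 mi.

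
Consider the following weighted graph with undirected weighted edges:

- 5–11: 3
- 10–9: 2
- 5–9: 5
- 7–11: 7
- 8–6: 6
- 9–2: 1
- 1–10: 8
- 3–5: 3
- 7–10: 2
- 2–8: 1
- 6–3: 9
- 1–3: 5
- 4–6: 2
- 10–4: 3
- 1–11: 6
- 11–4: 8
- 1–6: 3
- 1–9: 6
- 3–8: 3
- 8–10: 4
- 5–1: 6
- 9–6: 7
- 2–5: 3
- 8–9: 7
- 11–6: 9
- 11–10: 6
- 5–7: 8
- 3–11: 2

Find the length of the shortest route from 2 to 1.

7

Enumerating some paths:
2 → 5 → 1: 3+6 = 9
2 → 9 → 1: 1+6 = 7
Cheapest is 2 → 9 → 1 at 7.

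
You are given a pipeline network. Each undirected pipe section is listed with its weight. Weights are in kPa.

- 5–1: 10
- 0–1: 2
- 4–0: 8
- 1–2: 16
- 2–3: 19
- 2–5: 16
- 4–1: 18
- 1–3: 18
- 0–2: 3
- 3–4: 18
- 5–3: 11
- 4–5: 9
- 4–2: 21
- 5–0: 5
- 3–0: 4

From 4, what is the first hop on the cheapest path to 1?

Candidate routes:
4 → 5 → 0 → 1: 9+5+2 = 16
4 → 0 → 1: 8+2 = 10
The minimum is 10 kPa via 4 → 0 → 1.
So from 4 the first move is to 0.

0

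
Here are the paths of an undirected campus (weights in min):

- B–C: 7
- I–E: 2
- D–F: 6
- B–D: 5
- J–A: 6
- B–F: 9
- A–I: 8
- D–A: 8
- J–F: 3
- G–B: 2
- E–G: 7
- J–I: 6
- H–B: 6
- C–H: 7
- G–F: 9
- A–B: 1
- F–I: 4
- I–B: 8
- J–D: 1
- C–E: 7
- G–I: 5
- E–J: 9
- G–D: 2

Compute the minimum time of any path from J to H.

Candidate routes:
J–D–B–H: 1+5+6 = 12
J–A–B–H: 6+1+6 = 13
J–D–G–B–H: 1+2+2+6 = 11
The minimum is 11 min via J–D–G–B–H.

11 min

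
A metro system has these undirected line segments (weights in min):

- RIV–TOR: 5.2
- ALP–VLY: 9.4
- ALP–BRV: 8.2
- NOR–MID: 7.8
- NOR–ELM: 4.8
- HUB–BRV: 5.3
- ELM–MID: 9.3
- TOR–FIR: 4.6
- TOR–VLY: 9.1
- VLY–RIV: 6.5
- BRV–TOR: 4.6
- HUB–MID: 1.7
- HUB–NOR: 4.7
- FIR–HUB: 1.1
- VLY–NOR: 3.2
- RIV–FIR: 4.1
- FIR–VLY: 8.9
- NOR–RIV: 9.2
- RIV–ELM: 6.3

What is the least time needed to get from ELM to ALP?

17.4 min

Compare a few routes:
ELM - RIV - VLY - ALP: 6.3+6.5+9.4 = 22.2
ELM - NOR - VLY - ALP: 4.8+3.2+9.4 = 17.4
ELM - NOR - HUB - BRV - ALP: 4.8+4.7+5.3+8.2 = 23
The minimum is 17.4 min via ELM - NOR - VLY - ALP.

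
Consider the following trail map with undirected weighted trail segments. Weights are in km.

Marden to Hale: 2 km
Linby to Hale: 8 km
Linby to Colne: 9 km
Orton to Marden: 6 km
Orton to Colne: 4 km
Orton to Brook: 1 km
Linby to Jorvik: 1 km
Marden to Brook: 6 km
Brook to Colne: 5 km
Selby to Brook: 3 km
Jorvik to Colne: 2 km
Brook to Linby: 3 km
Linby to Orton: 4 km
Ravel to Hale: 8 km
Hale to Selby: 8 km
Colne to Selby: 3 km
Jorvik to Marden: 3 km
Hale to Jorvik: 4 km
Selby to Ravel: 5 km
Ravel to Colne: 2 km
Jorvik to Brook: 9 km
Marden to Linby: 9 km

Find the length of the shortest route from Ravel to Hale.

8 km

Shortest distances from Ravel:
Ravel: 0
Colne: 2  (via Ravel)
Jorvik: 4  (via Colne)
Linby: 5  (via Jorvik)
Selby: 5  (via Ravel)
Orton: 6  (via Colne)
Marden: 7  (via Jorvik)
Brook: 7  (via Colne)
Hale: 8  (via Ravel)
Shortest route: Ravel–Hale = 8 km.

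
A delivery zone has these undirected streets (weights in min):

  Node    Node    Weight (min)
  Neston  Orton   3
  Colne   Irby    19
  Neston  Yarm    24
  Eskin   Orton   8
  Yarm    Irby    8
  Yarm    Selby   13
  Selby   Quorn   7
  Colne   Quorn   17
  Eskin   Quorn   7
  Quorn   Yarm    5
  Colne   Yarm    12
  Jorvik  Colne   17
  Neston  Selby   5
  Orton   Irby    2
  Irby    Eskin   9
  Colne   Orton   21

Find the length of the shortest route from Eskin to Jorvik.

Candidate routes:
Eskin → Orton → Colne → Jorvik: 8+21+17 = 46
Eskin → Quorn → Colne → Jorvik: 7+17+17 = 41
Eskin → Orton → Irby → Colne → Jorvik: 8+2+19+17 = 46
Eskin → Irby → Colne → Jorvik: 9+19+17 = 45
The minimum is 41 min via Eskin → Quorn → Colne → Jorvik.

41 min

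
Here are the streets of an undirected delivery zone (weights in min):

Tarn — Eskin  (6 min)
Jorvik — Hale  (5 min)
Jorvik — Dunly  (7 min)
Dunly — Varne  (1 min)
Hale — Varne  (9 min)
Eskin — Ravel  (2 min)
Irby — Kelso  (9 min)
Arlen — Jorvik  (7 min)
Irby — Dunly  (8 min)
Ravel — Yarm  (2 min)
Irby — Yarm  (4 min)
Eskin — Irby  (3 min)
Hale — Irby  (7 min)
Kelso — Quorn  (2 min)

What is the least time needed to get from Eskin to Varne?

Candidate routes:
Eskin → Ravel → Yarm → Irby → Dunly → Varne: 2+2+4+8+1 = 17
Eskin → Irby → Hale → Varne: 3+7+9 = 19
Eskin → Irby → Dunly → Varne: 3+8+1 = 12
Eskin → Irby → Hale → Jorvik → Dunly → Varne: 3+7+5+7+1 = 23
The minimum is 12 min via Eskin → Irby → Dunly → Varne.

12 min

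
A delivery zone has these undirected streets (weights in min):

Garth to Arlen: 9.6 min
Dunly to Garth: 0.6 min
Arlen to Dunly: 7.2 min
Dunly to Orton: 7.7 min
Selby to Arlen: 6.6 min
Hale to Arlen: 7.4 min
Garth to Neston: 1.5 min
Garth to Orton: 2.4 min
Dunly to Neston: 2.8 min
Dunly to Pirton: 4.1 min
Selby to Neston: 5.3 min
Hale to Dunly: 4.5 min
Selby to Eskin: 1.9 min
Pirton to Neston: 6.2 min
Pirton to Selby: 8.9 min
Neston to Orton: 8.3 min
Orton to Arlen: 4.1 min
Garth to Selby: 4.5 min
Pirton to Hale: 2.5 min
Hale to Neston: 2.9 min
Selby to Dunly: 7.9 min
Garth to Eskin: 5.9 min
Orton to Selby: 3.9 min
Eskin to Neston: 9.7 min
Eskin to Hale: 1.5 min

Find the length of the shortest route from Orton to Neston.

3.9 min

Settle nodes by increasing distance from Orton:
Orton: 0
Garth: 2.4  (via Orton)
Dunly: 3  (via Garth)
Selby: 3.9  (via Orton)
Neston: 3.9  (via Garth)
Shortest route: Orton → Garth → Neston = 3.9 min.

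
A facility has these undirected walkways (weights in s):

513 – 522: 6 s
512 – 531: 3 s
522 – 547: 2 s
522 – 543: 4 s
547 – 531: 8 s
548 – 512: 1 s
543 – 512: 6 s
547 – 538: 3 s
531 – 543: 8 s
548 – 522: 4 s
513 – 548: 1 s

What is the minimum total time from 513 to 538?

10 s

Enumerating some paths:
513 → 548 → 522 → 547 → 538: 1+4+2+3 = 10
513 → 522 → 547 → 538: 6+2+3 = 11
The minimum is 10 s via 513 → 548 → 522 → 547 → 538.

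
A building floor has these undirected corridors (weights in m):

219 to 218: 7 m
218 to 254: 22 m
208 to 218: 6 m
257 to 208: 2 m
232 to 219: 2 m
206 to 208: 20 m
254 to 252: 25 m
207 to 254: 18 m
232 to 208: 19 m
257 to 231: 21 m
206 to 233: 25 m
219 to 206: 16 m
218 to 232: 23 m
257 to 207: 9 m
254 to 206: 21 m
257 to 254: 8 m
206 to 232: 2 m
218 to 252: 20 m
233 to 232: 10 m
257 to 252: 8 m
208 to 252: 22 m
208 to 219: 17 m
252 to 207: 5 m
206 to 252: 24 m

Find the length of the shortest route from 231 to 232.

Candidate routes:
231 - 257 - 208 - 219 - 232: 21+2+17+2 = 42
231 - 257 - 208 - 218 - 219 - 232: 21+2+6+7+2 = 38
Cheapest is 231 - 257 - 208 - 218 - 219 - 232 at 38 m.

38 m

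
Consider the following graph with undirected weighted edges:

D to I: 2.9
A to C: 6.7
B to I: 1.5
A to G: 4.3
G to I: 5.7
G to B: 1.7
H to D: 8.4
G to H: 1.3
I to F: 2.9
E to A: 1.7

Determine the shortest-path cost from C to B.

Shortest distances from C:
C: 0
A: 6.7  (via C)
E: 8.4  (via A)
G: 11  (via A)
H: 12.3  (via G)
B: 12.7  (via G)
Shortest route: C → A → G → B = 12.7.

12.7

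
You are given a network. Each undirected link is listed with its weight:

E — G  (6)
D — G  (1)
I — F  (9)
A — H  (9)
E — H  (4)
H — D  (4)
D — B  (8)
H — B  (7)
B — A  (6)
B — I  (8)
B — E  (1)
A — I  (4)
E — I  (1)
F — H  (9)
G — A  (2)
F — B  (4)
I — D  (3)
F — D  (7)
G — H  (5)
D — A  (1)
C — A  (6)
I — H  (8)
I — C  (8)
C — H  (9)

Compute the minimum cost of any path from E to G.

Settle nodes by increasing distance from E:
E: 0
B: 1  (via E)
I: 1  (via E)
D: 4  (via I)
H: 4  (via E)
A: 5  (via I)
F: 5  (via B)
G: 5  (via D)
Shortest route: E → I → D → G = 5.

5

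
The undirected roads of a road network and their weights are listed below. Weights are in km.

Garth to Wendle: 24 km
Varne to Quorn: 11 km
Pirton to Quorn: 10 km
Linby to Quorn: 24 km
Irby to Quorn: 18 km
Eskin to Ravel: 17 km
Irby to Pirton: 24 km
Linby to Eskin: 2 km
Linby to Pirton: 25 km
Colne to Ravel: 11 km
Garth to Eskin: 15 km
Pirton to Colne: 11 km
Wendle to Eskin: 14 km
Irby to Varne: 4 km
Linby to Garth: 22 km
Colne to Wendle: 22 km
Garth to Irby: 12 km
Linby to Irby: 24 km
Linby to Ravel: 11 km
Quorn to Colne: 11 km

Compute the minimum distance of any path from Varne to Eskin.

Settle nodes by increasing distance from Varne:
Varne: 0
Irby: 4  (via Varne)
Quorn: 11  (via Varne)
Garth: 16  (via Irby)
Pirton: 21  (via Quorn)
Colne: 22  (via Quorn)
Linby: 28  (via Irby)
Eskin: 30  (via Linby)
Shortest route: Varne–Irby–Linby–Eskin = 30 km.

30 km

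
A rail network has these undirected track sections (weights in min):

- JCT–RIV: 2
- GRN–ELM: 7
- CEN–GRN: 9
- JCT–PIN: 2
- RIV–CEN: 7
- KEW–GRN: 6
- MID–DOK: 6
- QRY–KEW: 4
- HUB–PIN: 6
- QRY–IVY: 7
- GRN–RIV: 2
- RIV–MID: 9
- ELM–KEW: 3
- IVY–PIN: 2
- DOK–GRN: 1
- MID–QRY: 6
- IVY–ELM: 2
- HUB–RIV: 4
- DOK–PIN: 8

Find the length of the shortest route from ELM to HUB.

Compare a few routes:
ELM–IVY–PIN–HUB: 2+2+6 = 10
ELM–GRN–RIV–HUB: 7+2+4 = 13
ELM–IVY–PIN–JCT–RIV–HUB: 2+2+2+2+4 = 12
Cheapest is ELM–IVY–PIN–HUB at 10 min.

10 min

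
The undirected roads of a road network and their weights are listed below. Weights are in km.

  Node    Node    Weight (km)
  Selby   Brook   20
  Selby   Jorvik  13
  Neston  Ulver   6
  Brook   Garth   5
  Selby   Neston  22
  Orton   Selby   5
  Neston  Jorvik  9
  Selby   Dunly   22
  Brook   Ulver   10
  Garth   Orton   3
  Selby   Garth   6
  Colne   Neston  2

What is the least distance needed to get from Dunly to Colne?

Shortest distances from Dunly:
Dunly: 0
Selby: 22  (via Dunly)
Orton: 27  (via Selby)
Garth: 28  (via Selby)
Brook: 33  (via Garth)
Jorvik: 35  (via Selby)
Ulver: 43  (via Brook)
Neston: 44  (via Selby)
Colne: 46  (via Neston)
Shortest route: Dunly → Selby → Neston → Colne = 46 km.

46 km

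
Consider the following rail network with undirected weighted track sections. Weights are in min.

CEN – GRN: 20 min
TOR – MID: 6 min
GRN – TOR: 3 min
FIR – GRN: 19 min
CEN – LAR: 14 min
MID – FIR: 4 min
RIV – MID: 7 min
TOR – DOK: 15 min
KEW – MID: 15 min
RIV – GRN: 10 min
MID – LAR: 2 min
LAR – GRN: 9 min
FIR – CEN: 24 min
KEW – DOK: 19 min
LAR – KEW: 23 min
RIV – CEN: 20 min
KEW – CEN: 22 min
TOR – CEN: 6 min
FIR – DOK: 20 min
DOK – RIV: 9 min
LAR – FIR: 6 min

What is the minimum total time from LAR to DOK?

Shortest distances from LAR:
LAR: 0
MID: 2  (via LAR)
FIR: 6  (via LAR)
TOR: 8  (via MID)
GRN: 9  (via LAR)
RIV: 9  (via MID)
CEN: 14  (via LAR)
KEW: 17  (via MID)
DOK: 18  (via RIV)
Shortest route: LAR–MID–RIV–DOK = 18 min.

18 min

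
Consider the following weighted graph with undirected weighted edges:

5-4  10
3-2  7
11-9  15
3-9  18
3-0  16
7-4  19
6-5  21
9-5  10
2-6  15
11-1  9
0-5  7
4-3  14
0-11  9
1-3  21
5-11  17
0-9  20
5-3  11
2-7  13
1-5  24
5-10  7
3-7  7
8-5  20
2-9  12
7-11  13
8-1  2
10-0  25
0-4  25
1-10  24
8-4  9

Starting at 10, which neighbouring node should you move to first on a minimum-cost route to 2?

5

Compare a few routes:
10–5–3–2: 7+11+7 = 25
10–5–9–2: 7+10+12 = 29
10–5–0–3–2: 7+7+16+7 = 37
The minimum is 25 via 10–5–3–2.
So from 10 the first move is to 5.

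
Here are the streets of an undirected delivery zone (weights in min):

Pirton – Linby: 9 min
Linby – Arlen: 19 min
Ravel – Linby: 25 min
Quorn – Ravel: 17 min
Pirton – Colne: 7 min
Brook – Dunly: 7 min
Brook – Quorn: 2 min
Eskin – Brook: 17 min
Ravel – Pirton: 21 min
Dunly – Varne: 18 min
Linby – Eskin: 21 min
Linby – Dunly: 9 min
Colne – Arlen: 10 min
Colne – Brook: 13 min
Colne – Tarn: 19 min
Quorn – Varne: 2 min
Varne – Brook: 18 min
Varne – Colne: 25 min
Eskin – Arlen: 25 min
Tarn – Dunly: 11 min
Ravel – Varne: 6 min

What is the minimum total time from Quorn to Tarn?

20 min

Enumerating some paths:
Quorn → Varne → Dunly → Tarn: 2+18+11 = 31
Quorn → Brook → Colne → Tarn: 2+13+19 = 34
Quorn → Varne → Brook → Dunly → Tarn: 2+18+7+11 = 38
Quorn → Brook → Dunly → Tarn: 2+7+11 = 20
The minimum is 20 min via Quorn → Brook → Dunly → Tarn.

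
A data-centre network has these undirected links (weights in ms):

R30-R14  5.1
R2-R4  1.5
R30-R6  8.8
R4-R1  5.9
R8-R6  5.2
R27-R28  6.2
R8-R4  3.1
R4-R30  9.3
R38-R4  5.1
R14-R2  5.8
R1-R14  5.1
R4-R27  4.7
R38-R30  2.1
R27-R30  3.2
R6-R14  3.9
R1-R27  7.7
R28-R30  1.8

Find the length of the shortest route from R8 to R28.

12.1 ms

Enumerating some paths:
R8–R4–R27–R28: 3.1+4.7+6.2 = 14
R8–R4–R38–R30–R28: 3.1+5.1+2.1+1.8 = 12.1
R8–R4–R27–R30–R28: 3.1+4.7+3.2+1.8 = 12.8
R8–R4–R30–R28: 3.1+9.3+1.8 = 14.2
The minimum is 12.1 ms via R8–R4–R38–R30–R28.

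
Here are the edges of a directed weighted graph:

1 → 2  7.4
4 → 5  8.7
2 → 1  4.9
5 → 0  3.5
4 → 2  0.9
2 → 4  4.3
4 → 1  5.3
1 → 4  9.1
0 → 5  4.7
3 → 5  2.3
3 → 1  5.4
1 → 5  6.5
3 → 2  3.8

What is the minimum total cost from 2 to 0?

Settle nodes by increasing distance from 2:
2: 0
4: 4.3  (via 2)
1: 4.9  (via 2)
5: 11.4  (via 1)
0: 14.9  (via 5)
Shortest route: 2–1–5–0 = 14.9.

14.9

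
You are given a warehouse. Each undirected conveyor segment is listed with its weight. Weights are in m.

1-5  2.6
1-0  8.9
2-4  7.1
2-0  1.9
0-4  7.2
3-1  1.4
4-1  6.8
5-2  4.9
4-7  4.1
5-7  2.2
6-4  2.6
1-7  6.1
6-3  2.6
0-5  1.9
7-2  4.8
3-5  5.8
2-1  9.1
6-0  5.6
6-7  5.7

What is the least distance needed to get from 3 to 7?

Compare a few routes:
3–1–7: 1.4+6.1 = 7.5
3–1–5–7: 1.4+2.6+2.2 = 6.2
The minimum is 6.2 m via 3–1–5–7.

6.2 m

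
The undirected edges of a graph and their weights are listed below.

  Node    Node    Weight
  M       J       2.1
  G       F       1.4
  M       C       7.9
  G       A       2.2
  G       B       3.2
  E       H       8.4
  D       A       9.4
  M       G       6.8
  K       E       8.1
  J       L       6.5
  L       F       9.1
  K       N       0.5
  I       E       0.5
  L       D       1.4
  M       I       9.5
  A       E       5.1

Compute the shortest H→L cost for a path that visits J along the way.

27

Shortest H→J: H → E → I → M → J = 20.5
Shortest J→L: J → L = 6.5
Total via J: 20.5 + 6.5 = 27.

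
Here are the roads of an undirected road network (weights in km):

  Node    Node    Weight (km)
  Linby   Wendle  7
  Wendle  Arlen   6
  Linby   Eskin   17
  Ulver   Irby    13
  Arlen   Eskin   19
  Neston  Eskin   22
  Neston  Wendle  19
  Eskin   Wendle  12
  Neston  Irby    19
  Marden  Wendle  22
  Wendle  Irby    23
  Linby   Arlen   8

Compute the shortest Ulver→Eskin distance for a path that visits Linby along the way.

60 km

Best Ulver to Linby: Ulver → Irby → Wendle → Linby costing 43
Best Linby to Eskin: Linby → Eskin costing 17
Total via Linby: 43 + 17 = 60 km.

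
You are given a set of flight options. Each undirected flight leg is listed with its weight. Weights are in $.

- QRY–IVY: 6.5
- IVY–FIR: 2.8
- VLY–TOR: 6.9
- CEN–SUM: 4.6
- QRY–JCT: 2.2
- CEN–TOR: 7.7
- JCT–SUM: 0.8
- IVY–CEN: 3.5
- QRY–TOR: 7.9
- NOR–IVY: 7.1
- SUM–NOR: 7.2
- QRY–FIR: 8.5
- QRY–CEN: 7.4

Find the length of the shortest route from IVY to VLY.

$18.1

Enumerating some paths:
IVY - QRY - TOR - VLY: 6.5+7.9+6.9 = 21.3
IVY - CEN - TOR - VLY: 3.5+7.7+6.9 = 18.1
The minimum is $18.1 via IVY - CEN - TOR - VLY.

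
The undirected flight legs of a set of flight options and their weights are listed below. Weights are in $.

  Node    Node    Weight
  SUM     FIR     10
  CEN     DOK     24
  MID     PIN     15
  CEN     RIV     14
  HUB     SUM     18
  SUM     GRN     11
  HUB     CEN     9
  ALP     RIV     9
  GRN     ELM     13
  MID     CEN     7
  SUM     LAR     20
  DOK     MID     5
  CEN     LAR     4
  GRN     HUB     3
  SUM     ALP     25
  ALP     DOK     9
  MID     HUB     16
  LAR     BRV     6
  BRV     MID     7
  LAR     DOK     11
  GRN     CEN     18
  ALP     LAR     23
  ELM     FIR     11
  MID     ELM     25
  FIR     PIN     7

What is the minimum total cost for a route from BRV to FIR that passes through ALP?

Shortest BRV→ALP: BRV → MID → DOK → ALP = 21
Shortest ALP→FIR: ALP → SUM → FIR = 35
Total via ALP: 21 + 35 = $56.

$56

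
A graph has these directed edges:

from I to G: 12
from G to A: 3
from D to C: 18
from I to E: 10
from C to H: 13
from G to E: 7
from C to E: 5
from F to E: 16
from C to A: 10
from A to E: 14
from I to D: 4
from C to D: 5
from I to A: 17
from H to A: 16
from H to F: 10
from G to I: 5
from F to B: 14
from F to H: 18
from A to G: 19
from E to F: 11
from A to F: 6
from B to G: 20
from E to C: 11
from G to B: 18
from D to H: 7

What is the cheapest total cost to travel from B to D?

29

Shortest distances from B:
B: 0
G: 20  (via B)
A: 23  (via G)
I: 25  (via G)
E: 27  (via G)
D: 29  (via I)
Shortest route: B–G–I–D = 29.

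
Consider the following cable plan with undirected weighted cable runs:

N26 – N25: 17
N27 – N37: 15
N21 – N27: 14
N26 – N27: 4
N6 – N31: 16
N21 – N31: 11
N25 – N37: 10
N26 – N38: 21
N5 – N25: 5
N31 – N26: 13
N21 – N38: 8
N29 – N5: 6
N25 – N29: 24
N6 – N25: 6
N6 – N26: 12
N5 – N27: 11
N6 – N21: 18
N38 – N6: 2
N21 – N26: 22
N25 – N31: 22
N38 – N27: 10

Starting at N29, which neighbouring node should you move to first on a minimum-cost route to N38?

N5

Compare a few routes:
N29 → N5 → N25 → N6 → N38: 6+5+6+2 = 19
N29 → N5 → N27 → N38: 6+11+10 = 27
N29 → N25 → N6 → N38: 24+6+2 = 32
Cheapest is N29 → N5 → N25 → N6 → N38 at 19.
So from N29 the first move is to N5.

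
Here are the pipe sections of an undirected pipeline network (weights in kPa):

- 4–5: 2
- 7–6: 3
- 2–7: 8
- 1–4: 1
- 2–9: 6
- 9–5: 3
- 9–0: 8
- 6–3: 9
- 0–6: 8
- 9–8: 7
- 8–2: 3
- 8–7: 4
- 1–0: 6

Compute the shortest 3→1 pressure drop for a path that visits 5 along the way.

29 kPa

Shortest 3→5: 3 → 6 → 7 → 8 → 9 → 5 = 26
Shortest 5→1: 5 → 4 → 1 = 3
Total via 5: 26 + 3 = 29 kPa.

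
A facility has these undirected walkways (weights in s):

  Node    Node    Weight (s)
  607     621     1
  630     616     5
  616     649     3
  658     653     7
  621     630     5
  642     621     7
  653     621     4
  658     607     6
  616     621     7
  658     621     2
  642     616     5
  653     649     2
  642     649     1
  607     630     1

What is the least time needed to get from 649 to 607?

7 s

Enumerating some paths:
649 - 642 - 621 - 607: 1+7+1 = 9
649 - 616 - 630 - 607: 3+5+1 = 9
649 - 653 - 621 - 607: 2+4+1 = 7
Cheapest is 649 - 653 - 621 - 607 at 7 s.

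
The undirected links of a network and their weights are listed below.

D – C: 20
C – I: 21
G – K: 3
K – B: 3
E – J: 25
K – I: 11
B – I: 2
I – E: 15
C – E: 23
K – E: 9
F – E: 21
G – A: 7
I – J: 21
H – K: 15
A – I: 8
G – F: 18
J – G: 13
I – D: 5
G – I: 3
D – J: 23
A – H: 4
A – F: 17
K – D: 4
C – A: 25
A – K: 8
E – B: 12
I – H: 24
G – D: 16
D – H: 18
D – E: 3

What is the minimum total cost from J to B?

18

Running Dijkstra from J:
J: 0
G: 13  (via J)
I: 16  (via G)
K: 16  (via G)
B: 18  (via I)
Shortest route: J → G → I → B = 18.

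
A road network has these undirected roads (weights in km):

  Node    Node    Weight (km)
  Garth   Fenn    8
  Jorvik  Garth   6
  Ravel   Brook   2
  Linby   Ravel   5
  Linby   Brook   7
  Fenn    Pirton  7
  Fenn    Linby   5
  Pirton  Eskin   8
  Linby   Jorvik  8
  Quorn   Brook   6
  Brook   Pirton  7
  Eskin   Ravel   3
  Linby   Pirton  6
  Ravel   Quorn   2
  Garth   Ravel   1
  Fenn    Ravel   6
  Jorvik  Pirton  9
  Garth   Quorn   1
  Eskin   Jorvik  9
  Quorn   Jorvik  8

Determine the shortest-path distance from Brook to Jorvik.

9 km

Running Dijkstra from Brook:
Brook: 0
Ravel: 2  (via Brook)
Garth: 3  (via Ravel)
Quorn: 4  (via Ravel)
Eskin: 5  (via Ravel)
Pirton: 7  (via Brook)
Linby: 7  (via Brook)
Fenn: 8  (via Ravel)
Jorvik: 9  (via Garth)
Shortest route: Brook–Ravel–Garth–Jorvik = 9 km.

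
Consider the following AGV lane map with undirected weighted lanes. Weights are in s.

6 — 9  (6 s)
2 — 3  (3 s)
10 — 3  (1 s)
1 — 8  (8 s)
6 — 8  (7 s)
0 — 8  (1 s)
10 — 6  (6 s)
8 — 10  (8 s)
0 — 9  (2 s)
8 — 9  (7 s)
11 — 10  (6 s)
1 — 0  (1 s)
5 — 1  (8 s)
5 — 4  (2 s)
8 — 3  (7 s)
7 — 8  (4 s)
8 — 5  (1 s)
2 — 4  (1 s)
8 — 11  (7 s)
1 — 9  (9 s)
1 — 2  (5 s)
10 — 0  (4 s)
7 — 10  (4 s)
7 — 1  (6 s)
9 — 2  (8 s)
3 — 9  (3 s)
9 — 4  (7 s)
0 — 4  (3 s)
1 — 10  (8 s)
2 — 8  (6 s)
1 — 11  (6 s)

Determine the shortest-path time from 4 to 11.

Candidate routes:
4 → 5 → 8 → 11: 2+1+7 = 10
4 → 0 → 8 → 11: 3+1+7 = 11
4 → 5 → 8 → 0 → 1 → 11: 2+1+1+1+6 = 11
4 → 2 → 3 → 10 → 11: 1+3+1+6 = 11
Cheapest is 4 → 5 → 8 → 11 at 10 s.

10 s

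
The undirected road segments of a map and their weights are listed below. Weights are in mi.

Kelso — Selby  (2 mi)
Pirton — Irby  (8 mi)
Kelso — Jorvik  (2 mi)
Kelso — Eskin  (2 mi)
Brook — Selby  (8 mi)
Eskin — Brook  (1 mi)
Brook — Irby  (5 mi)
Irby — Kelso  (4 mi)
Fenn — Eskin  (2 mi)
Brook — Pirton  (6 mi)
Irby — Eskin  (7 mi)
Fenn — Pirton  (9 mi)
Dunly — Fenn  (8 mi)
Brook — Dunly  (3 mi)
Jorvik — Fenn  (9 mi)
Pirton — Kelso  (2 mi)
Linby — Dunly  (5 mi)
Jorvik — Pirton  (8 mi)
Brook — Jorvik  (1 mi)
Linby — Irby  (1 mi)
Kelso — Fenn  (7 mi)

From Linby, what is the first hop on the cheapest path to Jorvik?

Irby

Compare a few routes:
Linby - Irby - Kelso - Jorvik: 1+4+2 = 7
Linby - Irby - Kelso - Eskin - Brook - Jorvik: 1+4+2+1+1 = 9
Linby - Dunly - Brook - Jorvik: 5+3+1 = 9
The minimum is 7 mi via Linby - Irby - Kelso - Jorvik.
So from Linby the first move is to Irby.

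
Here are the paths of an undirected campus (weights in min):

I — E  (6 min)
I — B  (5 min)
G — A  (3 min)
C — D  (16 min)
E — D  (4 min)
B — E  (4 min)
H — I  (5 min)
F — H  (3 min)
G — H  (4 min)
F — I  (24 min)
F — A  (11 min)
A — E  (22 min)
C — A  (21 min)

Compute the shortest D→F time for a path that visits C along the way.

47 min

Shortest D→C: D–C = 16
Shortest C→F: C–A–G–H–F = 31
Total via C: 16 + 31 = 47 min.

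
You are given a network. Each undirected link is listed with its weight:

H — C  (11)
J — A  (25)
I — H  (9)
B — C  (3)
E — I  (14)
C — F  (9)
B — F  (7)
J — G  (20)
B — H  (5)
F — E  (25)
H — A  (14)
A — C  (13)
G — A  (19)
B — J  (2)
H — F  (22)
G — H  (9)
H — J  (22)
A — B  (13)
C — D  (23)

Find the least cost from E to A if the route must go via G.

51

Shortest E→G: E–I–H–G = 32
Shortest G→A: G–A = 19
Total via G: 32 + 19 = 51.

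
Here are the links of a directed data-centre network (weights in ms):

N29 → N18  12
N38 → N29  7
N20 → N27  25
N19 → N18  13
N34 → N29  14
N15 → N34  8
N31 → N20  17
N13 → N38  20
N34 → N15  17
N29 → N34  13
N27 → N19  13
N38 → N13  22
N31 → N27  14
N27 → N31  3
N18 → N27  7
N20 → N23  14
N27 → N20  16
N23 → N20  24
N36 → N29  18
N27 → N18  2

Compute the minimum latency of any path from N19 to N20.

Running Dijkstra from N19:
N19: 0
N18: 13  (via N19)
N27: 20  (via N18)
N31: 23  (via N27)
N20: 36  (via N27)
Shortest route: N19 → N18 → N27 → N20 = 36 ms.

36 ms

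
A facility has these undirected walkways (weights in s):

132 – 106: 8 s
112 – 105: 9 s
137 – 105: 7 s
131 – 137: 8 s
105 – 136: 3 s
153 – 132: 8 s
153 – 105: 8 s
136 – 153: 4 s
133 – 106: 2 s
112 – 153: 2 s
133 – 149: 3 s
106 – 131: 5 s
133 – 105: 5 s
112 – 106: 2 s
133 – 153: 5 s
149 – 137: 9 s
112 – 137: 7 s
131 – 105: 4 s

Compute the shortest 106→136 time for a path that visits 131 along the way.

12 s

Best 106 to 131: 106 → 131 costing 5
Shortest 131→136: 131 → 105 → 136 = 7
Total via 131: 5 + 7 = 12 s.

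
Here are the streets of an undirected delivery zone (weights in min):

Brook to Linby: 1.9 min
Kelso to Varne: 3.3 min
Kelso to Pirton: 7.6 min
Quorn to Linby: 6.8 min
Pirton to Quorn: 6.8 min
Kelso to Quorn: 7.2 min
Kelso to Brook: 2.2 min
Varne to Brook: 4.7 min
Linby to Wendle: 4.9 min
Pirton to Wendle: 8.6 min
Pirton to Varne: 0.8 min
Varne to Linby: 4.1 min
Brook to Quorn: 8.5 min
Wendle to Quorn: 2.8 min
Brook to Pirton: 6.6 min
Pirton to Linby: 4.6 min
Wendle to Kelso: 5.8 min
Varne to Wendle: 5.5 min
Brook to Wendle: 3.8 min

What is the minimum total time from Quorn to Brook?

6.6 min

Compare a few routes:
Quorn → Wendle → Brook: 2.8+3.8 = 6.6
Quorn → Linby → Brook: 6.8+1.9 = 8.7
Quorn → Kelso → Brook: 7.2+2.2 = 9.4
Quorn → Brook: 8.5 = 8.5
Cheapest is Quorn → Wendle → Brook at 6.6 min.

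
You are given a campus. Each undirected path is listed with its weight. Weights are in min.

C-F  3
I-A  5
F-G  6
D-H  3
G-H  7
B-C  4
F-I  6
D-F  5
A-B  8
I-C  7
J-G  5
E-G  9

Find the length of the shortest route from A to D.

Enumerating some paths:
A–I–F–D: 5+6+5 = 16
A–I–C–F–D: 5+7+3+5 = 20
A–B–C–F–D: 8+4+3+5 = 20
A–I–F–G–H–D: 5+6+6+7+3 = 27
The minimum is 16 min via A–I–F–D.

16 min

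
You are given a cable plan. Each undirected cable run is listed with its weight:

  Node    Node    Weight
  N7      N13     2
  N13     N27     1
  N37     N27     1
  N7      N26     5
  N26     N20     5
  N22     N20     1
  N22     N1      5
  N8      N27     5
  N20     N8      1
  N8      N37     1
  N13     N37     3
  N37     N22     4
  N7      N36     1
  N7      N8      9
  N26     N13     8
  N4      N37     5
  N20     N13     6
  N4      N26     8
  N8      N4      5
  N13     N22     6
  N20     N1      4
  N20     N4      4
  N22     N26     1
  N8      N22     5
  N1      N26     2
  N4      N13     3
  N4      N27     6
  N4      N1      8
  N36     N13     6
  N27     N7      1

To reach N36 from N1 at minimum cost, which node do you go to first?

Compare a few routes:
N1 - N20 - N8 - N37 - N27 - N7 - N36: 4+1+1+1+1+1 = 9
N1 - N26 - N7 - N36: 2+5+1 = 8
The minimum is 8 via N1 - N26 - N7 - N36.
So from N1 the first move is to N26.

N26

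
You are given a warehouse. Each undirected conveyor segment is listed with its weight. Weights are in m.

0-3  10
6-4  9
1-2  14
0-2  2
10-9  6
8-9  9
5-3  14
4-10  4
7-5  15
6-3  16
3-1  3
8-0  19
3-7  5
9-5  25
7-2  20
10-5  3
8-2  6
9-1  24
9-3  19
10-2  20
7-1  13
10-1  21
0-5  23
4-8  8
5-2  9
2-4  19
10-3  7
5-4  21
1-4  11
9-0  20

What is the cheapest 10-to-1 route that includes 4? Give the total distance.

15 m

Best 10 to 4: 10 → 4 costing 4
Shortest 4→1: 4 → 1 = 11
Total via 4: 4 + 11 = 15 m.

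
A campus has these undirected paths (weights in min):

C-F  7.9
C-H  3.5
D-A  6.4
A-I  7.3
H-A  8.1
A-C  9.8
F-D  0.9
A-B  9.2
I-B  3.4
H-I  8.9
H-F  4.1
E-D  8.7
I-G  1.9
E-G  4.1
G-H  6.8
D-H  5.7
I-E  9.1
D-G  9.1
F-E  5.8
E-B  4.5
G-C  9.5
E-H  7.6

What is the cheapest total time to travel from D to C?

Running Dijkstra from D:
D: 0
F: 0.9  (via D)
H: 5  (via F)
A: 6.4  (via D)
E: 6.7  (via F)
C: 8.5  (via H)
Shortest route: D → F → H → C = 8.5 min.

8.5 min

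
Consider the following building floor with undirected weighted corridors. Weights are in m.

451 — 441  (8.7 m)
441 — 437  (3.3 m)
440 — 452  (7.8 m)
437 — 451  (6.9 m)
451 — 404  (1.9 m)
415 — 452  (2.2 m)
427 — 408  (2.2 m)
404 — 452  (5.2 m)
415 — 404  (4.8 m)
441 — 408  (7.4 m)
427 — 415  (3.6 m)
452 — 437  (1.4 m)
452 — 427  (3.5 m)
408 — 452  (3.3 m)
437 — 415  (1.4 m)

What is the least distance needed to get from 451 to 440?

Enumerating some paths:
451 - 404 - 452 - 440: 1.9+5.2+7.8 = 14.9
451 - 437 - 452 - 440: 6.9+1.4+7.8 = 16.1
The minimum is 14.9 m via 451 - 404 - 452 - 440.

14.9 m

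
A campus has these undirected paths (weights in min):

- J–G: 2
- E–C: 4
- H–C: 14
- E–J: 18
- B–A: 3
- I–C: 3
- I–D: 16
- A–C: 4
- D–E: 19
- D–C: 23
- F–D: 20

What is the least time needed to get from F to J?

57 min

Running Dijkstra from F:
F: 0
D: 20  (via F)
I: 36  (via D)
C: 39  (via I)
E: 39  (via D)
A: 43  (via C)
B: 46  (via A)
H: 53  (via C)
J: 57  (via E)
Shortest route: F–D–E–J = 57 min.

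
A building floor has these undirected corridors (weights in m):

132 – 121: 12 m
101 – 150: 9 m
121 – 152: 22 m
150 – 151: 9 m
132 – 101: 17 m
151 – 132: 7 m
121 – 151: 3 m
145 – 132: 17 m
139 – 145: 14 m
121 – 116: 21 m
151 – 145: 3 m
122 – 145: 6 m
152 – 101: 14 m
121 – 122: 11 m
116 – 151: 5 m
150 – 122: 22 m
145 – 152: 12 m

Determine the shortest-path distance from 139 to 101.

35 m

Compare a few routes:
139–145–151–150–101: 14+3+9+9 = 35
139–145–152–101: 14+12+14 = 40
139–145–151–132–101: 14+3+7+17 = 41
Cheapest is 139–145–151–150–101 at 35 m.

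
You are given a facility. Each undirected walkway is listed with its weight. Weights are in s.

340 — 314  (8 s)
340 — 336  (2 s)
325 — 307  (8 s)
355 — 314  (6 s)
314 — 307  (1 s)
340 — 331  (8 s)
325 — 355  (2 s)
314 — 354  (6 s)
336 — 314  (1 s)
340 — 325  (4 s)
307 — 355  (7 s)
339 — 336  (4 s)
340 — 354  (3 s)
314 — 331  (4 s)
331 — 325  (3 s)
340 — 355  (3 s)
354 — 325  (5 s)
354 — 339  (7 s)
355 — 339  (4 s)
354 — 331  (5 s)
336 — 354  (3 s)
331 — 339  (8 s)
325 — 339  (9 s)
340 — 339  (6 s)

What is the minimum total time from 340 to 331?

7 s

Candidate routes:
340 - 336 - 314 - 331: 2+1+4 = 7
340 - 355 - 325 - 331: 3+2+3 = 8
The minimum is 7 s via 340 - 336 - 314 - 331.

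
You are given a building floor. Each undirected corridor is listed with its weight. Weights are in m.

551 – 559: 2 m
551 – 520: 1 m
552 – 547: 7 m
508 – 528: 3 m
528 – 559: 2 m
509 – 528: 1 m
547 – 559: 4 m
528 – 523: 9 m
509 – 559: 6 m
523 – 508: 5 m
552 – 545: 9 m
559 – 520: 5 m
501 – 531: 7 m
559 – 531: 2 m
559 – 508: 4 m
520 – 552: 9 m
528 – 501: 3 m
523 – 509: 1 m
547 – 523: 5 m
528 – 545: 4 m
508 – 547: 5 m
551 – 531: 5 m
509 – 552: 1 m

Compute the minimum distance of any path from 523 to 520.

Candidate routes:
523 - 509 - 528 - 559 - 551 - 520: 1+1+2+2+1 = 7
523 - 509 - 559 - 551 - 520: 1+6+2+1 = 10
523 - 509 - 528 - 559 - 520: 1+1+2+5 = 9
Cheapest is 523 - 509 - 528 - 559 - 551 - 520 at 7 m.

7 m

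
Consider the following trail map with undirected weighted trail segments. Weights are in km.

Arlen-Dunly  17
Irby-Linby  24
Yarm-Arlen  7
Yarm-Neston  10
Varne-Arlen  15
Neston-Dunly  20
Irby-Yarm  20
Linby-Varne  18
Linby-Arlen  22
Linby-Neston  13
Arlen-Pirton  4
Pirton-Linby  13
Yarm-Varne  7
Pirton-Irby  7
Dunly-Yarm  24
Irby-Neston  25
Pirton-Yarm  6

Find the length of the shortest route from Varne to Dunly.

31 km

Settle nodes by increasing distance from Varne:
Varne: 0
Yarm: 7  (via Varne)
Pirton: 13  (via Yarm)
Arlen: 14  (via Yarm)
Neston: 17  (via Yarm)
Linby: 18  (via Varne)
Irby: 20  (via Pirton)
Dunly: 31  (via Yarm)
Shortest route: Varne–Yarm–Dunly = 31 km.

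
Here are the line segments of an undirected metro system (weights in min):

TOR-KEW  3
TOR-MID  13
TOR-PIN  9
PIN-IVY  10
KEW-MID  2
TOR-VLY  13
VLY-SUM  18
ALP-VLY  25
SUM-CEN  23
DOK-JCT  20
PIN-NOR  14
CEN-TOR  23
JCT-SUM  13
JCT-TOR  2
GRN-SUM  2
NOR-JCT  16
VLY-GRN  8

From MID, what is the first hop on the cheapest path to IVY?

KEW

Compare a few routes:
MID → TOR → PIN → IVY: 13+9+10 = 32
MID → KEW → TOR → PIN → IVY: 2+3+9+10 = 24
MID → KEW → TOR → JCT → NOR → PIN → IVY: 2+3+2+16+14+10 = 47
The minimum is 24 min via MID → KEW → TOR → PIN → IVY.
So from MID the first move is to KEW.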